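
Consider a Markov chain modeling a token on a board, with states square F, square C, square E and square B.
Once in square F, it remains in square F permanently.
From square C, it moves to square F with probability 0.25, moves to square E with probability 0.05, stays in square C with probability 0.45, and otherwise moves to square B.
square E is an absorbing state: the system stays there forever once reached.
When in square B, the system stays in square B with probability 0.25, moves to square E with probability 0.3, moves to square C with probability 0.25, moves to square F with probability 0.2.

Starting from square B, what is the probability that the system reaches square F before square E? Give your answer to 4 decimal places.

0.4929

Let h(s) be the probability of absorption at square F starting from transient state s. Then h(square F) = 1 and h(square E) = 0. By first-step analysis:
h(square C) = 0.25·1 + 0.45·h(square C) + 0.05·0 + 0.25·h(square B)
h(square B) = 0.2·1 + 0.25·h(square C) + 0.3·0 + 0.25·h(square B)
Solving: h(square C) = 0.6786, h(square B) = 0.4929.
Starting from square B, the probability is 0.4929.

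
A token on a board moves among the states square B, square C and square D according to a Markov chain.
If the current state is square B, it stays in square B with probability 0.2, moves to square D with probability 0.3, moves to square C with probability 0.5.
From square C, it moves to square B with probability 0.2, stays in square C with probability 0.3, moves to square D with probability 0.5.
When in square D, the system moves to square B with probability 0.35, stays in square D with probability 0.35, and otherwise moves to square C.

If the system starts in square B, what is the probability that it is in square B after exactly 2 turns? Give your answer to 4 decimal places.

Sum over the intermediate state after 1 turn:
P = P(square B→square B)·P(square B→square B) + P(square B→square C)·P(square C→square B) + P(square B→square D)·P(square D→square B)
  = 0.2×0.2 + 0.5×0.2 + 0.3×0.35
  = 0.0400 + 0.1000 + 0.1050 = 0.2450

0.2450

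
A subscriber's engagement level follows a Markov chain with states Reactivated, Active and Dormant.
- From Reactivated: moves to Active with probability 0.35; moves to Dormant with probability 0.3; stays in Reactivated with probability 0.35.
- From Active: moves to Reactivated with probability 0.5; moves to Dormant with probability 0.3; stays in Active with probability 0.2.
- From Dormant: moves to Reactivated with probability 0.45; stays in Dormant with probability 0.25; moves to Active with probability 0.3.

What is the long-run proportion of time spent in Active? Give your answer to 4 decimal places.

0.2919

Let the stationary distribution be π with π = πP and π_1 + π_2 + π_3 = 1.
π_1 = 0.35·π_1 + 0.5·π_2 + 0.45·π_3
π_2 = 0.35·π_1 + 0.2·π_2 + 0.3·π_3
Solving with the normalization constraint gives π = (0.4224, 0.2919, 0.2857).
So the stationary probability of Active is 0.2919.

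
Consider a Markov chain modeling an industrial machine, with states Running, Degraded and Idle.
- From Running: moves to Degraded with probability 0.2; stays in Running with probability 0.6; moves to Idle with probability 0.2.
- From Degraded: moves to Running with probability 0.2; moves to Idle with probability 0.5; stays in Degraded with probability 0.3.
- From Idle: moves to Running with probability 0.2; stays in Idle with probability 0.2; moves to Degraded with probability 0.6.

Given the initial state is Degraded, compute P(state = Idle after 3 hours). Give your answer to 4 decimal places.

0.3290

Propagate the distribution vector 3 hours from Degraded.
After 0 hours: (0.0000, 1.0000, 0.0000)
After 1 hour: (0.2000, 0.3000, 0.5000)
After 2 hours: (0.2800, 0.4300, 0.2900)
After 3 hours: (0.3120, 0.3590, 0.3290)
P(in Idle after 3 hours) = 0.3290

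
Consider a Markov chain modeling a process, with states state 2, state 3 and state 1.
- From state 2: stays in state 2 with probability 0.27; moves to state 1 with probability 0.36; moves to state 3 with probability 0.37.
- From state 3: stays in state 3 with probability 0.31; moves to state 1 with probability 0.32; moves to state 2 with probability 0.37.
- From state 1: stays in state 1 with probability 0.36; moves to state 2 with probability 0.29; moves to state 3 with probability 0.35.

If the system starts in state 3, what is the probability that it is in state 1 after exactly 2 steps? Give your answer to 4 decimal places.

0.3476

Sum over the intermediate state after 1 step:
P = P(state 3→state 2)·P(state 2→state 1) + P(state 3→state 3)·P(state 3→state 1) + P(state 3→state 1)·P(state 1→state 1)
  = 0.37×0.36 + 0.31×0.32 + 0.32×0.36
  = 0.1332 + 0.0992 + 0.1152 = 0.3476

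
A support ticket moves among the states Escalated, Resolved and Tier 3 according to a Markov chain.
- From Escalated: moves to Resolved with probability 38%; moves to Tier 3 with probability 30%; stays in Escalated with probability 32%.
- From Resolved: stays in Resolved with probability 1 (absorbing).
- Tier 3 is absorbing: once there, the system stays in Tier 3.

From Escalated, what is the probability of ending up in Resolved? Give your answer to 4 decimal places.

Let h(s) be the probability of absorption at Resolved starting from transient state s. Then h(Resolved) = 1 and h(Tier 3) = 0. By first-step analysis:
h(Escalated) = 0.32·h(Escalated) + 0.38·1 + 0.3·0
Solving: h(Escalated) = 0.5588.
Starting from Escalated, the probability is 0.5588.

0.5588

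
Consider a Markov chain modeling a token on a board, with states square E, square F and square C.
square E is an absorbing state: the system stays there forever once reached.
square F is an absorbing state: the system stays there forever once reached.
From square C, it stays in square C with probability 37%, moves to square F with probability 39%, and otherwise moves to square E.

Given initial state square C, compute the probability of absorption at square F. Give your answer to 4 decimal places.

0.6190

Let h(s) be the probability of absorption at square F starting from transient state s. Then h(square F) = 1 and h(square E) = 0. By first-step analysis:
h(square C) = 0.24·0 + 0.39·1 + 0.37·h(square C)
Solving: h(square C) = 0.6190.
Starting from square C, the probability is 0.6190.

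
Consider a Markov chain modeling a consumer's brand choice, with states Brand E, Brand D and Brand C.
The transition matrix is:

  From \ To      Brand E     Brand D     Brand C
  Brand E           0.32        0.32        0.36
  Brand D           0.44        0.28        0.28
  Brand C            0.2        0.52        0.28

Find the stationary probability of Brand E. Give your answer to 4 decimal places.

Let the stationary distribution be π with π = πP and π_1 + π_2 + π_3 = 1.
π_1 = 0.32·π_1 + 0.44·π_2 + 0.2·π_3
π_2 = 0.32·π_1 + 0.28·π_2 + 0.52·π_3
Solving with the normalization constraint gives π = (0.3272, 0.3666, 0.3062).
So the stationary probability of Brand E is 0.3272.

0.3272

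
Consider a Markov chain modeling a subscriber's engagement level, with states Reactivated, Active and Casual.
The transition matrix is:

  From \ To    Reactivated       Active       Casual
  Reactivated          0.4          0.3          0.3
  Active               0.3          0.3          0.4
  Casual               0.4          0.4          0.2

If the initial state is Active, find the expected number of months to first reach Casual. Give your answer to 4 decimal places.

Let t(s) be the expected number of months to first reach Casual from state s, with t(Casual) = 0. Conditioning on the first month:
t(Reactivated) = 1 + 0.4·t(Reactivated) + 0.3·t(Active)
t(Active) = 1 + 0.3·t(Reactivated) + 0.3·t(Active)
Solving: t(Reactivated) = 3.0303, t(Active) = 2.7273.
Expected months from Active to Casual: 2.7273.

2.7273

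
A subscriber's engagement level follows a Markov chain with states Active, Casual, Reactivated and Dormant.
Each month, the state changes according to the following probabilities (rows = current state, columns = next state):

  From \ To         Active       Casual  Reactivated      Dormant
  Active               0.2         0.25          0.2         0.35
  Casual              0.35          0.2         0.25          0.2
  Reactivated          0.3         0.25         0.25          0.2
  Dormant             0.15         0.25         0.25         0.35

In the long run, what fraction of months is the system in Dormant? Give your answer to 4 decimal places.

Let the stationary distribution be π with π = πP and π_1 + π_2 + π_3 + π_4 = 1.
π_1 = 0.2·π_1 + 0.35·π_2 + 0.3·π_3 + 0.15·π_4
π_2 = 0.25·π_1 + 0.2·π_2 + 0.25·π_3 + 0.25·π_4
π_3 = 0.2·π_1 + 0.25·π_2 + 0.25·π_3 + 0.25·π_4
Solving with the normalization constraint gives π = (0.2456, 0.2381, 0.2377, 0.2786).
So the stationary probability of Dormant is 0.2786.

0.2786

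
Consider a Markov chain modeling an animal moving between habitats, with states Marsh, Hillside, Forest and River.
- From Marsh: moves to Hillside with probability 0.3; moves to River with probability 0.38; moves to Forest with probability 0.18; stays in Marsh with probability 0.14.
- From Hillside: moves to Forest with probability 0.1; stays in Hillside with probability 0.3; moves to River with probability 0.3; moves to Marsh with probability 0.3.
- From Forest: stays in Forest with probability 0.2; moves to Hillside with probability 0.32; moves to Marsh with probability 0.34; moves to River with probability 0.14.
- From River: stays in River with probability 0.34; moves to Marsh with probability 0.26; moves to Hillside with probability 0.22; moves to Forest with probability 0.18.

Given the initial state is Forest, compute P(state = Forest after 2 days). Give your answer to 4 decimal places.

Propagate the distribution vector 2 days from Forest.
After 0 days: (0.0000, 0.0000, 1.0000, 0.0000)
After 1 day: (0.3400, 0.3200, 0.2000, 0.1400)
After 2 days: (0.2480, 0.2928, 0.1584, 0.3008)
P(in Forest after 2 days) = 0.1584

0.1584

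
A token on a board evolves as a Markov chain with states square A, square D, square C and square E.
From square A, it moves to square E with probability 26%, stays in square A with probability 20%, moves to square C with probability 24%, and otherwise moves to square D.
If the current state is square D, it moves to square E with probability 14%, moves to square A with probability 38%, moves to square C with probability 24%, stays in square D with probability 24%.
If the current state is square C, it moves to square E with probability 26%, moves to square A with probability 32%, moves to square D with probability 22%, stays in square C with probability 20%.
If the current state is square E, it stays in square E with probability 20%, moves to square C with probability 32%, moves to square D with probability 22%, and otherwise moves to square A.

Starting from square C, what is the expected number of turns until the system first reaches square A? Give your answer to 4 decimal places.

3.1223

Let t(s) be the expected number of turns to first reach square A from state s, with t(square A) = 0. Conditioning on the first turn:
t(square D) = 1 + 0.24·t(square D) + 0.24·t(square C) + 0.14·t(square E)
t(square C) = 1 + 0.22·t(square D) + 0.2·t(square C) + 0.26·t(square E)
t(square E) = 1 + 0.22·t(square D) + 0.32·t(square C) + 0.2·t(square E)
Solving: t(square D) = 2.9095, t(square C) = 3.1223, t(square E) = 3.2990.
Expected turns from square C to square A: 3.1223.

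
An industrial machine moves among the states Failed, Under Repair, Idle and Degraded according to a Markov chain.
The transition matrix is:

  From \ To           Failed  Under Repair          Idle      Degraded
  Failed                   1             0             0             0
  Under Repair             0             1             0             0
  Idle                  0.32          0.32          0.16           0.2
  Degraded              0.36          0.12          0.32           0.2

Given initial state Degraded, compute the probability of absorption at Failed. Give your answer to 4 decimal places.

0.6658

Let h(s) be the probability of absorption at Failed starting from transient state s. Then h(Failed) = 1 and h(Under Repair) = 0. By first-step analysis:
h(Idle) = 0.32·1 + 0.32·0 + 0.16·h(Idle) + 0.2·h(Degraded)
h(Degraded) = 0.36·1 + 0.12·0 + 0.32·h(Idle) + 0.2·h(Degraded)
Solving: h(Idle) = 0.5395, h(Degraded) = 0.6658.
Starting from Degraded, the probability is 0.6658.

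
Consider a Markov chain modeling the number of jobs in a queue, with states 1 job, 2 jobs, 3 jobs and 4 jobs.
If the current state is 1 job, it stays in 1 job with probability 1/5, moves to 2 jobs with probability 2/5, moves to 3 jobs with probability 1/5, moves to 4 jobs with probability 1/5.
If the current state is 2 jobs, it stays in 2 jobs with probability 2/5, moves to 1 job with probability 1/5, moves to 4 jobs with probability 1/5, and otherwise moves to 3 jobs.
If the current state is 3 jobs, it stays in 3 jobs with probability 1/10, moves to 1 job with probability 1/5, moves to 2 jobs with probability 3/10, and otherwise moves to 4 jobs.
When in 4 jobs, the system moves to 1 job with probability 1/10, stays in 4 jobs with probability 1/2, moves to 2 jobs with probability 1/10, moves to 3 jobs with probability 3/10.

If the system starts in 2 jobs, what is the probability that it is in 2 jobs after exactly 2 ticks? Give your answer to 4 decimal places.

0.3200

Propagate the distribution vector 2 ticks from 2 jobs.
After 0 ticks: (0.0000, 1.0000, 0.0000, 0.0000)
After 1 tick: (0.2000, 0.4000, 0.2000, 0.2000)
After 2 ticks: (0.1800, 0.3200, 0.2000, 0.3000)
P(in 2 jobs after 2 ticks) = 0.3200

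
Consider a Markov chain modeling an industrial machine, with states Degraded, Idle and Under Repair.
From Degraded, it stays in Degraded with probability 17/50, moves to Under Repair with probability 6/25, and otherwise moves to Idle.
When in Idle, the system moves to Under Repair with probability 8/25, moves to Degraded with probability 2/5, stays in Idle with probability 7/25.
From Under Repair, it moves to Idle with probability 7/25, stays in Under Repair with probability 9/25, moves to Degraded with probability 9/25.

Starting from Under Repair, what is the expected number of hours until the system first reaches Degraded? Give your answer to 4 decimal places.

Let t(s) be the expected number of hours to first reach Degraded from state s, with t(Degraded) = 0. Conditioning on the first hour:
t(Idle) = 1 + 0.28·t(Idle) + 0.32·t(Under Repair)
t(Under Repair) = 1 + 0.28·t(Idle) + 0.36·t(Under Repair)
Solving: t(Idle) = 2.5862, t(Under Repair) = 2.6940.
Expected hours from Under Repair to Degraded: 2.6940.

2.6940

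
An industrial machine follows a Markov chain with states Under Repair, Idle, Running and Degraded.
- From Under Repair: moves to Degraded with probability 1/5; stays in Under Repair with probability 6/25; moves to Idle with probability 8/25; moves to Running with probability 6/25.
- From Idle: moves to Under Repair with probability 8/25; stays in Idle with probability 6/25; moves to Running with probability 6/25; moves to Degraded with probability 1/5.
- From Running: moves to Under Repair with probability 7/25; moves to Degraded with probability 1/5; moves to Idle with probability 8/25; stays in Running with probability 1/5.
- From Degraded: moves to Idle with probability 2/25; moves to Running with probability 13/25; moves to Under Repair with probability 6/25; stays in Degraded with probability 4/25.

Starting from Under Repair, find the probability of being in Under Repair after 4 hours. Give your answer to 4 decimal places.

0.2716

Propagate the distribution vector 4 hours from Under Repair.
After 0 hours: (1.0000, 0.0000, 0.0000, 0.0000)
After 1 hour: (0.2400, 0.3200, 0.2400, 0.2000)
After 2 hours: (0.2752, 0.2464, 0.2864, 0.1920)
After 3 hours: (0.2712, 0.2542, 0.2823, 0.1923)
After 4 hours: (0.2716, 0.2535, 0.2826, 0.1923)
P(in Under Repair after 4 hours) = 0.2716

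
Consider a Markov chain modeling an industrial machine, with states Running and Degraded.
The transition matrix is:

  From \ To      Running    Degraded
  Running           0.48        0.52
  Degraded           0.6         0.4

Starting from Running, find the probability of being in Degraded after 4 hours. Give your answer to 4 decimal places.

Propagate the distribution vector 4 hours from Running.
After 0 hours: (1.0000, 0.0000)
After 1 hour: (0.4800, 0.5200)
After 2 hours: (0.5424, 0.4576)
After 3 hours: (0.5349, 0.4651)
After 4 hours: (0.5358, 0.4642)
P(in Degraded after 4 hours) = 0.4642

0.4642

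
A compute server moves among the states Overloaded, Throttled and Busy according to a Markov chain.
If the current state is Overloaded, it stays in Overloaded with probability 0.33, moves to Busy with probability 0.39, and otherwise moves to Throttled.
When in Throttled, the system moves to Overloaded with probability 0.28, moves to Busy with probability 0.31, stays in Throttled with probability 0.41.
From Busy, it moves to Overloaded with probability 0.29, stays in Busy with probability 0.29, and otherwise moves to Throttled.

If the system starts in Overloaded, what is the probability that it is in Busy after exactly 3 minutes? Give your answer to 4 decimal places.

Propagate the distribution vector 3 minutes from Overloaded.
After 0 minutes: (1.0000, 0.0000, 0.0000)
After 1 minute: (0.3300, 0.2800, 0.3900)
After 2 minutes: (0.3004, 0.3710, 0.3286)
After 3 minutes: (0.2983, 0.3742, 0.3275)
P(in Busy after 3 minutes) = 0.3275

0.3275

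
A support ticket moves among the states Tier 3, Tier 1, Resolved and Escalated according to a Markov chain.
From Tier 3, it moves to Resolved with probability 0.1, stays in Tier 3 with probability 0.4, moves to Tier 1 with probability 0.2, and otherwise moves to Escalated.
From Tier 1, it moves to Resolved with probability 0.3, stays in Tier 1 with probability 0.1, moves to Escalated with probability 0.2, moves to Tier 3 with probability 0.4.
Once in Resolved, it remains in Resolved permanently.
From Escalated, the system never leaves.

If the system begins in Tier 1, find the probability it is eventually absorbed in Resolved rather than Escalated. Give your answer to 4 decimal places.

Let h(s) be the probability of absorption at Resolved starting from transient state s. Then h(Resolved) = 1 and h(Escalated) = 0. By first-step analysis:
h(Tier 3) = 0.4·h(Tier 3) + 0.2·h(Tier 1) + 0.1·1 + 0.3·0
h(Tier 1) = 0.4·h(Tier 3) + 0.1·h(Tier 1) + 0.3·1 + 0.2·0
Solving: h(Tier 3) = 0.3261, h(Tier 1) = 0.4783.
Starting from Tier 1, the probability is 0.4783.

0.4783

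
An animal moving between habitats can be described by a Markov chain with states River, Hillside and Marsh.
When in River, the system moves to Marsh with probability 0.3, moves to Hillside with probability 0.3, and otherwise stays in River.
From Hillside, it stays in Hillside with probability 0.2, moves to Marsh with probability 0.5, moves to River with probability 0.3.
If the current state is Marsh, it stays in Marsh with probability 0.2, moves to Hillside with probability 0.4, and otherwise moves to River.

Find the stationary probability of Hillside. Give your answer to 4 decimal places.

0.3025

Let the stationary distribution be π with π = πP and π_1 + π_2 + π_3 = 1.
π_1 = 0.4·π_1 + 0.3·π_2 + 0.4·π_3
π_2 = 0.3·π_1 + 0.2·π_2 + 0.4·π_3
Solving with the normalization constraint gives π = (0.3697, 0.3025, 0.3277).
So the stationary probability of Hillside is 0.3025.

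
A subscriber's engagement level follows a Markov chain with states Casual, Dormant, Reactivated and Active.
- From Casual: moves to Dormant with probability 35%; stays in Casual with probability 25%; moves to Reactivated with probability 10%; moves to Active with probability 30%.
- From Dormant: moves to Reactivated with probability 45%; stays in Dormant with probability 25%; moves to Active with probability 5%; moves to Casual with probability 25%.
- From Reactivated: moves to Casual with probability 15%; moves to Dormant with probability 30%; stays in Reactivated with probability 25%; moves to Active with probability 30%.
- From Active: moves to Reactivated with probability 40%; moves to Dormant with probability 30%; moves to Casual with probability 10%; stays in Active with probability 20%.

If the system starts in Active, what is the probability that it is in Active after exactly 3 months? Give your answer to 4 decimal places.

Propagate the distribution vector 3 months from Active.
After 0 months: (0.0000, 0.0000, 0.0000, 1.0000)
After 1 month: (0.1000, 0.3000, 0.4000, 0.2000)
After 2 months: (0.1800, 0.2900, 0.3250, 0.2050)
After 3 months: (0.1868, 0.2945, 0.3118, 0.2070)
P(in Active after 3 months) = 0.2070

0.2070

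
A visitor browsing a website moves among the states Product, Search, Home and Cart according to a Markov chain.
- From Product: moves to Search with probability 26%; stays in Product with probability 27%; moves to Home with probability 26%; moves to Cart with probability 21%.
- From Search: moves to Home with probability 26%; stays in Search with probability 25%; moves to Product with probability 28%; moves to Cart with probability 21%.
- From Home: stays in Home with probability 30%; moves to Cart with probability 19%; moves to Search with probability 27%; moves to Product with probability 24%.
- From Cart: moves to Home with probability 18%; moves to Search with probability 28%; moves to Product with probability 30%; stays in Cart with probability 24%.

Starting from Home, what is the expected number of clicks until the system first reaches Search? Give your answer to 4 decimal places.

3.7112

Let t(s) be the expected number of clicks to first reach Search from state s, with t(Search) = 0. Conditioning on the first click:
t(Product) = 1 + 0.27·t(Product) + 0.26·t(Home) + 0.21·t(Cart)
t(Home) = 1 + 0.24·t(Product) + 0.3·t(Home) + 0.19·t(Cart)
t(Cart) = 1 + 0.3·t(Product) + 0.18·t(Home) + 0.24·t(Cart)
Solving: t(Product) = 3.7487, t(Home) = 3.7112, t(Cart) = 3.6745.
Expected clicks from Home to Search: 3.7112.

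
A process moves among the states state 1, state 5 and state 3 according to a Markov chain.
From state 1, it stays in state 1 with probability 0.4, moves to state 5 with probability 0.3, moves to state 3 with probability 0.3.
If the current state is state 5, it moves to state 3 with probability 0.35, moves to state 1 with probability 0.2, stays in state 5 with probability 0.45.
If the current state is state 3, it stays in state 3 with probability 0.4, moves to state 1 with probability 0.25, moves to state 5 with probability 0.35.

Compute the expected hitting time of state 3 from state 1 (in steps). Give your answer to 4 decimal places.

Let t(s) be the expected number of steps to first reach state 3 from state s, with t(state 3) = 0. Conditioning on the first step:
t(state 1) = 1 + 0.4·t(state 1) + 0.3·t(state 5)
t(state 5) = 1 + 0.2·t(state 1) + 0.45·t(state 5)
Solving: t(state 1) = 3.1481, t(state 5) = 2.9630.
Expected steps from state 1 to state 3: 3.1481.

3.1481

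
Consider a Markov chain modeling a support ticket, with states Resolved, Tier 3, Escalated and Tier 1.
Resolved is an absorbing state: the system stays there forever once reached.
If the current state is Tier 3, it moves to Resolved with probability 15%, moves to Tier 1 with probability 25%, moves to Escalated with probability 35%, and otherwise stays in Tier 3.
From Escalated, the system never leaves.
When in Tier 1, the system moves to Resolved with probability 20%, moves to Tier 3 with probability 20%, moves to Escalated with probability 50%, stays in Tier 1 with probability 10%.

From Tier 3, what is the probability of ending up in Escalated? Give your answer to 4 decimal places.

0.7040

Let h(s) be the probability of absorption at Escalated starting from transient state s. Then h(Escalated) = 1 and h(Resolved) = 0. By first-step analysis:
h(Tier 3) = 0.15·0 + 0.25·h(Tier 3) + 0.35·1 + 0.25·h(Tier 1)
h(Tier 1) = 0.2·0 + 0.2·h(Tier 3) + 0.5·1 + 0.1·h(Tier 1)
Solving: h(Tier 3) = 0.7040, h(Tier 1) = 0.7120.
Starting from Tier 3, the probability is 0.7040.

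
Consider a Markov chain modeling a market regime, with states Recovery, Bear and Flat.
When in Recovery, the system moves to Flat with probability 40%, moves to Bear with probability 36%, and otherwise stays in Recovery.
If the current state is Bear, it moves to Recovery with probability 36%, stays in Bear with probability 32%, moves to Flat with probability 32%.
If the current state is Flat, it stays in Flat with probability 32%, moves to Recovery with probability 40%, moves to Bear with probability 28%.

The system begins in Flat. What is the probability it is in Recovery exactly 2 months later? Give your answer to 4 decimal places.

Sum over the intermediate state after 1 month:
P = P(Flat→Recovery)·P(Recovery→Recovery) + P(Flat→Bear)·P(Bear→Recovery) + P(Flat→Flat)·P(Flat→Recovery)
  = 0.4×0.24 + 0.28×0.36 + 0.32×0.4
  = 0.0960 + 0.1008 + 0.1280 = 0.3248

0.3248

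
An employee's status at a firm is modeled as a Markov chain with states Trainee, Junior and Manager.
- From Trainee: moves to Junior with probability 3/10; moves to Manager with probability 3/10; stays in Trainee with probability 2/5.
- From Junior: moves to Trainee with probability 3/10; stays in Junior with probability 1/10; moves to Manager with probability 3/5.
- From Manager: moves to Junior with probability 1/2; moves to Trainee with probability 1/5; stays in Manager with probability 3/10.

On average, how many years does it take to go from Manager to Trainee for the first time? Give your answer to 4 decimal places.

4.2424

Let t(s) be the expected number of years to first reach Trainee from state s, with t(Trainee) = 0. Conditioning on the first year:
t(Junior) = 1 + 0.1·t(Junior) + 0.6·t(Manager)
t(Manager) = 1 + 0.5·t(Junior) + 0.3·t(Manager)
Solving: t(Junior) = 3.9394, t(Manager) = 4.2424.
Expected years from Manager to Trainee: 4.2424.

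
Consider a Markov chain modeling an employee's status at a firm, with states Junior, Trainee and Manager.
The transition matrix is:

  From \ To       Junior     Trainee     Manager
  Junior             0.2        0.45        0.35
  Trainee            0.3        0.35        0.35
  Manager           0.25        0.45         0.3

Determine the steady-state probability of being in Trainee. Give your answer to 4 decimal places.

0.4091

Let the stationary distribution be π with π = πP and π_1 + π_2 + π_3 = 1.
π_1 = 0.2·π_1 + 0.3·π_2 + 0.25·π_3
π_2 = 0.45·π_1 + 0.35·π_2 + 0.45·π_3
Solving with the normalization constraint gives π = (0.2576, 0.4091, 0.3333).
So the stationary probability of Trainee is 0.4091.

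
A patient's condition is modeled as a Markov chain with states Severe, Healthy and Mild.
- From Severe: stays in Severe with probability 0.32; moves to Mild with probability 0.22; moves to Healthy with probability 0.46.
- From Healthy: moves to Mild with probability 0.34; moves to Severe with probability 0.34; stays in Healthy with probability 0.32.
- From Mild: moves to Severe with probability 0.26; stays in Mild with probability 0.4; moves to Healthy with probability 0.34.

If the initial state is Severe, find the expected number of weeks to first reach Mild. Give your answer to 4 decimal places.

3.7255

Let t(s) be the expected number of weeks to first reach Mild from state s, with t(Mild) = 0. Conditioning on the first week:
t(Severe) = 1 + 0.32·t(Severe) + 0.46·t(Healthy)
t(Healthy) = 1 + 0.34·t(Severe) + 0.32·t(Healthy)
Solving: t(Severe) = 3.7255, t(Healthy) = 3.3333.
Expected weeks from Severe to Mild: 3.7255.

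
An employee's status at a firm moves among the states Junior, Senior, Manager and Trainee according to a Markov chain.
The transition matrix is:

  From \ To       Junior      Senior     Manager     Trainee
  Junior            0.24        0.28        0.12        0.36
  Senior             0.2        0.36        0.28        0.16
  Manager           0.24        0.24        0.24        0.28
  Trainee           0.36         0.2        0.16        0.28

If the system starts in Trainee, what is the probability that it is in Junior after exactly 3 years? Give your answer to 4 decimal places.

0.2635

Propagate the distribution vector 3 years from Trainee.
After 0 years: (0.0000, 0.0000, 0.0000, 1.0000)
After 1 year: (0.3600, 0.2000, 0.1600, 0.2800)
After 2 years: (0.2656, 0.2672, 0.1824, 0.2848)
After 3 years: (0.2635, 0.2713, 0.1960, 0.2692)
P(in Junior after 3 years) = 0.2635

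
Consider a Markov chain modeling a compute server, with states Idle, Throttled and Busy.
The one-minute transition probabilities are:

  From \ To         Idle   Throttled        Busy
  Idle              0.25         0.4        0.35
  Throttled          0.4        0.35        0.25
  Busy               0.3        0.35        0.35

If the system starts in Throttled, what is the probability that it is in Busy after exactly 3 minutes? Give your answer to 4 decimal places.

0.3130

Propagate the distribution vector 3 minutes from Throttled.
After 0 minutes: (0.0000, 1.0000, 0.0000)
After 1 minute: (0.4000, 0.3500, 0.2500)
After 2 minutes: (0.3150, 0.3700, 0.3150)
After 3 minutes: (0.3213, 0.3658, 0.3130)
P(in Busy after 3 minutes) = 0.3130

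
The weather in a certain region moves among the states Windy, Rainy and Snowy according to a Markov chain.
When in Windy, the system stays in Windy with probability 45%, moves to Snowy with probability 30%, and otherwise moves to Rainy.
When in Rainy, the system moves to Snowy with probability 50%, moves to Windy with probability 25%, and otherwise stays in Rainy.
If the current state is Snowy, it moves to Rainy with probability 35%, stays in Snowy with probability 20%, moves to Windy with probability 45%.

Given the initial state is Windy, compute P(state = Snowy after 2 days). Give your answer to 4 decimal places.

0.3200

Sum over the intermediate state after 1 day:
P = P(Windy→Windy)·P(Windy→Snowy) + P(Windy→Rainy)·P(Rainy→Snowy) + P(Windy→Snowy)·P(Snowy→Snowy)
  = 0.45×0.3 + 0.25×0.5 + 0.3×0.2
  = 0.1350 + 0.1250 + 0.0600 = 0.3200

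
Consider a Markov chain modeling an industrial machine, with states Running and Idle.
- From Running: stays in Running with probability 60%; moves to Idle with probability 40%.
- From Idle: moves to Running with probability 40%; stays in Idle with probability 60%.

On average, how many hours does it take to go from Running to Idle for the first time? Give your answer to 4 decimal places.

2.5000

Let t(s) be the expected number of hours to first reach Idle from state s, with t(Idle) = 0. Conditioning on the first hour:
t(Running) = 1 + 0.6·t(Running)
Solving: t(Running) = 2.5000.
Expected hours from Running to Idle: 2.5000.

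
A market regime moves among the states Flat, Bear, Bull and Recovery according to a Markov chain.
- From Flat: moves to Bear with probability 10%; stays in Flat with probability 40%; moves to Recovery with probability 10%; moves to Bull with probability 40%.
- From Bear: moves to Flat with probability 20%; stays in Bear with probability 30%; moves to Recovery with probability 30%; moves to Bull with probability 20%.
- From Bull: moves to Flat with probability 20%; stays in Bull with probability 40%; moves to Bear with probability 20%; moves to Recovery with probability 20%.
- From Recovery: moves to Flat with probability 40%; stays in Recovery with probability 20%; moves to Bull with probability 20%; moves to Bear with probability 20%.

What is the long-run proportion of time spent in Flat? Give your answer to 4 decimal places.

0.2973

Let the stationary distribution be π with π = πP and π_1 + π_2 + π_3 + π_4 = 1.
π_1 = 0.4·π_1 + 0.2·π_2 + 0.2·π_3 + 0.4·π_4
π_2 = 0.1·π_1 + 0.3·π_2 + 0.2·π_3 + 0.2·π_4
π_3 = 0.4·π_1 + 0.2·π_2 + 0.4·π_3 + 0.2·π_4
Solving with the normalization constraint gives π = (0.2973, 0.1892, 0.3243, 0.1892).
So the stationary probability of Flat is 0.2973.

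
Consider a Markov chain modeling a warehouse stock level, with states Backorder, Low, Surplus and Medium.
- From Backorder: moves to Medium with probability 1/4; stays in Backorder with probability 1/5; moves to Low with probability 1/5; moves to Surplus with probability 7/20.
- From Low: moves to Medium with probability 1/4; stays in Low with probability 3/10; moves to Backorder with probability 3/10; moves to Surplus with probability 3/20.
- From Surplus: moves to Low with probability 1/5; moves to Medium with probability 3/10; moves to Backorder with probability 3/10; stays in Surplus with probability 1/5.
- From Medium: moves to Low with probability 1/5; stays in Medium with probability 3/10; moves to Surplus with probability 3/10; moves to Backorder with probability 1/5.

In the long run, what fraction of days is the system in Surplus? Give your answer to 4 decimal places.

0.2537

Let the stationary distribution be π with π = πP and π_1 + π_2 + π_3 + π_4 = 1.
π_1 = 0.2·π_1 + 0.3·π_2 + 0.3·π_3 + 0.2·π_4
π_2 = 0.2·π_1 + 0.3·π_2 + 0.2·π_3 + 0.2·π_4
π_3 = 0.35·π_1 + 0.15·π_2 + 0.2·π_3 + 0.3·π_4
Solving with the normalization constraint gives π = (0.2476, 0.2222, 0.2537, 0.2765).
So the stationary probability of Surplus is 0.2537.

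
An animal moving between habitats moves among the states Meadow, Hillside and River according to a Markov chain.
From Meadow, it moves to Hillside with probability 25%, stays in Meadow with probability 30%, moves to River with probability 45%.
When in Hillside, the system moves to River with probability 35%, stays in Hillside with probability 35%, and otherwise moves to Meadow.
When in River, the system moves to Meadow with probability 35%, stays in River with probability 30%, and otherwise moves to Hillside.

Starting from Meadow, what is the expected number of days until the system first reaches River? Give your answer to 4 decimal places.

2.3684

Let t(s) be the expected number of days to first reach River from state s, with t(River) = 0. Conditioning on the first day:
t(Meadow) = 1 + 0.3·t(Meadow) + 0.25·t(Hillside)
t(Hillside) = 1 + 0.3·t(Meadow) + 0.35·t(Hillside)
Solving: t(Meadow) = 2.3684, t(Hillside) = 2.6316.
Expected days from Meadow to River: 2.3684.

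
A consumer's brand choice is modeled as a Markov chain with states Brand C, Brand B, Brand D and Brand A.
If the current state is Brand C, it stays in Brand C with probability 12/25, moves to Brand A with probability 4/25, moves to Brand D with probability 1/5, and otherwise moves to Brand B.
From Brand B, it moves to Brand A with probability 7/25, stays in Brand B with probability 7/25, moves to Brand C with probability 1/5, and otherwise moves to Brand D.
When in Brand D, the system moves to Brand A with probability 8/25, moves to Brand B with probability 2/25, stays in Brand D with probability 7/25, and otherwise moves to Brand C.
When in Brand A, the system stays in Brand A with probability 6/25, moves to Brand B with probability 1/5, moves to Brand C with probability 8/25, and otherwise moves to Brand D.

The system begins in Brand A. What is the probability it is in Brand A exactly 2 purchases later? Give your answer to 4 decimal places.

Propagate the distribution vector 2 purchases from Brand A.
After 0 purchases: (0.0000, 0.0000, 0.0000, 1.0000)
After 1 purchase: (0.3200, 0.2000, 0.2400, 0.2400)
After 2 purchases: (0.3472, 0.1744, 0.2368, 0.2416)
P(in Brand A after 2 purchases) = 0.2416

0.2416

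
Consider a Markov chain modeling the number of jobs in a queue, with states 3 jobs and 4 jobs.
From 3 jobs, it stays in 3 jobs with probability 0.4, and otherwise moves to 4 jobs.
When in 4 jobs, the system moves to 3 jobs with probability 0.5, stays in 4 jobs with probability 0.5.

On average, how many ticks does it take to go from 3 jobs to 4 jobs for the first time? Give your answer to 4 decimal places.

1.6667

Let t(s) be the expected number of ticks to first reach 4 jobs from state s, with t(4 jobs) = 0. Conditioning on the first tick:
t(3 jobs) = 1 + 0.4·t(3 jobs)
Solving: t(3 jobs) = 1.6667.
Expected ticks from 3 jobs to 4 jobs: 1.6667.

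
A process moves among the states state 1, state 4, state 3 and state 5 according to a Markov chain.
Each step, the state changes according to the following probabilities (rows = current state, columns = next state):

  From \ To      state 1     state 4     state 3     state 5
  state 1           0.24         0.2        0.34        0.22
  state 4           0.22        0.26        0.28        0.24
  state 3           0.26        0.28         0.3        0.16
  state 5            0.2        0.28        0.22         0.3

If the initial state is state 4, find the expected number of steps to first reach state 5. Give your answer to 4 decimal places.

4.7338

Let t(s) be the expected number of steps to first reach state 5 from state s, with t(state 5) = 0. Conditioning on the first step:
t(state 1) = 1 + 0.24·t(state 1) + 0.2·t(state 4) + 0.34·t(state 3)
t(state 4) = 1 + 0.22·t(state 1) + 0.26·t(state 4) + 0.28·t(state 3)
t(state 3) = 1 + 0.26·t(state 1) + 0.28·t(state 4) + 0.3·t(state 3)
Solving: t(state 1) = 4.8543, t(state 4) = 4.7338, t(state 3) = 5.1251.
Expected steps from state 4 to state 5: 4.7338.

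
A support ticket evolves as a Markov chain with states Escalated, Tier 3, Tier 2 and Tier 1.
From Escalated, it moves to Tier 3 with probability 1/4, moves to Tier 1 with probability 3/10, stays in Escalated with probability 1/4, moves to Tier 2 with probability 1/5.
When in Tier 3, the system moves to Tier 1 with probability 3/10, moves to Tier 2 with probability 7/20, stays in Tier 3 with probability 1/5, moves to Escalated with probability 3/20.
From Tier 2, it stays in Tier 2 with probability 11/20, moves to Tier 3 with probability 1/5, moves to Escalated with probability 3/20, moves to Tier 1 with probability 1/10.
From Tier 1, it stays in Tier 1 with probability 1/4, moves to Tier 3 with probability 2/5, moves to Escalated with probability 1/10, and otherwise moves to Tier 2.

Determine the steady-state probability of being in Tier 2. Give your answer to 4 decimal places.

0.3818

Let the stationary distribution be π with π = πP and π_1 + π_2 + π_3 + π_4 = 1.
π_1 = 0.25·π_1 + 0.15·π_2 + 0.15·π_3 + 0.1·π_4
π_2 = 0.25·π_1 + 0.2·π_2 + 0.2·π_3 + 0.4·π_4
π_3 = 0.2·π_1 + 0.35·π_2 + 0.55·π_3 + 0.25·π_4
Solving with the normalization constraint gives π = (0.1548, 0.2503, 0.3818, 0.2130).
So the stationary probability of Tier 2 is 0.3818.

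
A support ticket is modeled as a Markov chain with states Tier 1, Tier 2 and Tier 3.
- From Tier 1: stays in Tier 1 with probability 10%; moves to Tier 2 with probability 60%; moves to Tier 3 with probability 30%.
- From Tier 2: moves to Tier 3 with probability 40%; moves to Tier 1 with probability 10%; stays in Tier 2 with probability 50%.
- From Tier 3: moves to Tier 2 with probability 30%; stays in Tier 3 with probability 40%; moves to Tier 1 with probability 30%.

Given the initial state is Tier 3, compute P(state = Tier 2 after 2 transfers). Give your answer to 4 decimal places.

0.4500

Sum over the intermediate state after 1 transfer:
P = P(Tier 3→Tier 1)·P(Tier 1→Tier 2) + P(Tier 3→Tier 2)·P(Tier 2→Tier 2) + P(Tier 3→Tier 3)·P(Tier 3→Tier 2)
  = 0.3×0.6 + 0.3×0.5 + 0.4×0.3
  = 0.1800 + 0.1500 + 0.1200 = 0.4500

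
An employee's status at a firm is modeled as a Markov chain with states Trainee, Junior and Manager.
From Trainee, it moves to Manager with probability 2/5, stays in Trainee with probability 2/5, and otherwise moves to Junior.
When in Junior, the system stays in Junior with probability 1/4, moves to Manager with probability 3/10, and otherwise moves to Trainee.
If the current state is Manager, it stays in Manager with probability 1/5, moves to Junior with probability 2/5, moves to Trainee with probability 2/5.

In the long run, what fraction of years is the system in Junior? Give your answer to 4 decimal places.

0.2759

Let the stationary distribution be π with π = πP and π_1 + π_2 + π_3 = 1.
π_1 = 0.4·π_1 + 0.45·π_2 + 0.4·π_3
π_2 = 0.2·π_1 + 0.25·π_2 + 0.4·π_3
Solving with the normalization constraint gives π = (0.4138, 0.2759, 0.3103).
So the stationary probability of Junior is 0.2759.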